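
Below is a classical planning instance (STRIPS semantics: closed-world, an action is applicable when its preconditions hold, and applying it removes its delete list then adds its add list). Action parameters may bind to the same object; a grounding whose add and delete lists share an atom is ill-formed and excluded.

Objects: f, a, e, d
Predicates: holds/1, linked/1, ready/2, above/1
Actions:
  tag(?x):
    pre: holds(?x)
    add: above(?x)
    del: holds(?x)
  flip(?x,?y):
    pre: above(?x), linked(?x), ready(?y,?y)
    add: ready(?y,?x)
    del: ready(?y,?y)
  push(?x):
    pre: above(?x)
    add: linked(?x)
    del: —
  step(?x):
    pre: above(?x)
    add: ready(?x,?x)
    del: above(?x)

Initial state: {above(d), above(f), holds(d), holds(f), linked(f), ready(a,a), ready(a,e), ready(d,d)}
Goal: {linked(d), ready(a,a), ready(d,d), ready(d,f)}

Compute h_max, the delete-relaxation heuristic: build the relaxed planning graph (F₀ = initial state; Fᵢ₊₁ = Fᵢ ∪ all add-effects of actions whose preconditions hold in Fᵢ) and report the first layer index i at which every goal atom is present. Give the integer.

F0 = init (8 atoms)
F1 = F0 ∪ {linked(d), ready(a,f), ready(d,f), ready(f,f)}  (12 atoms)
goal ⊆ F1  ⇒  h_max = 1

1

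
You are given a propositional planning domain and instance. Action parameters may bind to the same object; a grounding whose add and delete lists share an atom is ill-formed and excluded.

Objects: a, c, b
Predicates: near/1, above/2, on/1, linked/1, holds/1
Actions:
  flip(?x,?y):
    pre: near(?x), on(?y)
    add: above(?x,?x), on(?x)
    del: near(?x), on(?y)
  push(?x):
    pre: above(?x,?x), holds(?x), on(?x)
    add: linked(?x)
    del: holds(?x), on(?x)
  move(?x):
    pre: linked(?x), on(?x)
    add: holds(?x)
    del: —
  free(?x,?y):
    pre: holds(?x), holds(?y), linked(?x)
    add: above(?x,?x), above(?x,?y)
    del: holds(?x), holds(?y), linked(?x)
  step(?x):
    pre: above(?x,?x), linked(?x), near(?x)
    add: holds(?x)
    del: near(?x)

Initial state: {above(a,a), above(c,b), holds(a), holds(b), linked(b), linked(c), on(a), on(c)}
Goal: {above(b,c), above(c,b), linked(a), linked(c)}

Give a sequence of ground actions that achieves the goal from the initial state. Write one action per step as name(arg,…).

1. push(a)  →  {above(a,a), above(c,b), holds(b), linked(a), linked(b), linked(c), on(c)}
2. move(c)  →  {above(a,a), above(c,b), holds(b), holds(c), linked(a), linked(b), linked(c), on(c)}
3. free(b,c)  →  {above(a,a), above(b,b), above(b,c), above(c,b), linked(a), linked(c), on(c)}

push(a); move(c); free(b,c)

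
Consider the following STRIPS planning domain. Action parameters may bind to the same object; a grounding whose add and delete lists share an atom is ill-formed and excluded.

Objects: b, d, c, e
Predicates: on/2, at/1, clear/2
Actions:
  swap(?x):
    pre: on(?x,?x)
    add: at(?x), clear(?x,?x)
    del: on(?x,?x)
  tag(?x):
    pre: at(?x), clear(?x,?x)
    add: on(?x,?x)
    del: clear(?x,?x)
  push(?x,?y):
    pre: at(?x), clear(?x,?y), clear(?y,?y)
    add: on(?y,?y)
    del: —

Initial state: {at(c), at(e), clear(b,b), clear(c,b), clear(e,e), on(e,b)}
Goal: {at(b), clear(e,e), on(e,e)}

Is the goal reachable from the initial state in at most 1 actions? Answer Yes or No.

1. push(c,b)  →  {at(c), at(e), clear(b,b), clear(c,b), clear(e,e), on(b,b), on(e,b)}
2. swap(b)  →  {at(b), at(c), at(e), clear(b,b), clear(c,b), clear(e,e), on(e,b)}
3. push(e,e)  →  {at(b), at(c), at(e), clear(b,b), clear(c,b), clear(e,e), on(e,b), on(e,e)}
optimal plan length = 3; 3 > 1

No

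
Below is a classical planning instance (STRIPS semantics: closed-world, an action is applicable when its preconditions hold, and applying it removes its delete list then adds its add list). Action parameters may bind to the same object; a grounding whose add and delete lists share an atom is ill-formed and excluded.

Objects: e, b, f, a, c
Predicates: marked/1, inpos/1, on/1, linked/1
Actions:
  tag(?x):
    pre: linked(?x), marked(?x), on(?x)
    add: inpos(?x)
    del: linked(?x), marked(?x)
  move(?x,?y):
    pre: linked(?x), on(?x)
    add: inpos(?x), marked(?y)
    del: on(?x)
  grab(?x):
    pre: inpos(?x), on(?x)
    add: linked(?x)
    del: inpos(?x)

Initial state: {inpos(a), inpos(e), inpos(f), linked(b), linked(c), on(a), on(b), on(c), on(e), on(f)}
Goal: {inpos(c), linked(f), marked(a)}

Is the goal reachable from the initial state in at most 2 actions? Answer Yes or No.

1. move(c,a)  →  {inpos(a), inpos(c), inpos(e), inpos(f), linked(b), linked(c), marked(a), on(a), on(b), on(e), on(f)}
2. grab(f)  →  {inpos(a), inpos(c), inpos(e), linked(b), linked(c), linked(f), marked(a), on(a), on(b), on(e), on(f)}
optimal plan length = 2; 2 ≤ 2

Yes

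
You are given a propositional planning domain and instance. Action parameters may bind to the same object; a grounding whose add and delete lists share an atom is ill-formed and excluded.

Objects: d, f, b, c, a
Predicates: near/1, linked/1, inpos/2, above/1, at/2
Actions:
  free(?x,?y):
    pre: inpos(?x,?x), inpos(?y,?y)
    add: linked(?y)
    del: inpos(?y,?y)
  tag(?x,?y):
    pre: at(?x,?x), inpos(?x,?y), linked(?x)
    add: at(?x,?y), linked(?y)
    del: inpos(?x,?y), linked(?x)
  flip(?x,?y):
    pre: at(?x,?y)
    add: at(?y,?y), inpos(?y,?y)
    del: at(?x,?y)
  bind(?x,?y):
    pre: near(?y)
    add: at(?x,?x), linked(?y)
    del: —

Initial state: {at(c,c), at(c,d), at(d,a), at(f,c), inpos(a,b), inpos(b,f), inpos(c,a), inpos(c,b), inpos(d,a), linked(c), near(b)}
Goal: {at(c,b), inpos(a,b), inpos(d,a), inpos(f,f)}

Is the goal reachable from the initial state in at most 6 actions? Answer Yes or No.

Yes

1. tag(c,b)  →  {at(c,b), at(c,c), at(c,d), at(d,a), at(f,c), inpos(a,b), inpos(b,f), inpos(c,a), inpos(d,a), linked(b), near(b)}
2. bind(b,b)  →  {at(b,b), at(c,b), at(c,c), at(c,d), at(d,a), at(f,c), inpos(a,b), inpos(b,f), inpos(c,a), inpos(d,a), linked(b), near(b)}
3. tag(b,f)  →  {at(b,b), at(b,f), at(c,b), at(c,c), at(c,d), at(d,a), at(f,c), inpos(a,b), inpos(c,a), inpos(d,a), linked(f), near(b)}
4. flip(b,f)  →  {at(b,b), at(c,b), at(c,c), at(c,d), at(d,a), at(f,c), at(f,f), inpos(a,b), inpos(c,a), inpos(d,a), inpos(f,f), linked(f), near(b)}
optimal plan length = 4; 4 ≤ 6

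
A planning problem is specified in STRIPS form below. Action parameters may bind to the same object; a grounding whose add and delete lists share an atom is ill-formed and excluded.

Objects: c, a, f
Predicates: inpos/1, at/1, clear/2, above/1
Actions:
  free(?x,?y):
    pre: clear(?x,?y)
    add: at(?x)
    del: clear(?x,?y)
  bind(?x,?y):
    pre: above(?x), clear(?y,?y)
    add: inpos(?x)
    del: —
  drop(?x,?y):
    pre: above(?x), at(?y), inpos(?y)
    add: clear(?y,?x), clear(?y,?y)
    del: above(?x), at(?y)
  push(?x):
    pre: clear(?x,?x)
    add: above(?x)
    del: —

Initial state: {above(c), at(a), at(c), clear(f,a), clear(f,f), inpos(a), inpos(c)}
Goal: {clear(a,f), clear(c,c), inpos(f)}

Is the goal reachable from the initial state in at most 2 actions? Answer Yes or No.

No

1. drop(c,c)  →  {at(a), clear(c,c), clear(f,a), clear(f,f), inpos(a), inpos(c)}
2. push(f)  →  {above(f), at(a), clear(c,c), clear(f,a), clear(f,f), inpos(a), inpos(c)}
3. bind(f,c)  →  {above(f), at(a), clear(c,c), clear(f,a), clear(f,f), inpos(a), inpos(c), inpos(f)}
4. drop(f,a)  →  {clear(a,a), clear(a,f), clear(c,c), clear(f,a), clear(f,f), inpos(a), inpos(c), inpos(f)}
optimal plan length = 4; 4 > 2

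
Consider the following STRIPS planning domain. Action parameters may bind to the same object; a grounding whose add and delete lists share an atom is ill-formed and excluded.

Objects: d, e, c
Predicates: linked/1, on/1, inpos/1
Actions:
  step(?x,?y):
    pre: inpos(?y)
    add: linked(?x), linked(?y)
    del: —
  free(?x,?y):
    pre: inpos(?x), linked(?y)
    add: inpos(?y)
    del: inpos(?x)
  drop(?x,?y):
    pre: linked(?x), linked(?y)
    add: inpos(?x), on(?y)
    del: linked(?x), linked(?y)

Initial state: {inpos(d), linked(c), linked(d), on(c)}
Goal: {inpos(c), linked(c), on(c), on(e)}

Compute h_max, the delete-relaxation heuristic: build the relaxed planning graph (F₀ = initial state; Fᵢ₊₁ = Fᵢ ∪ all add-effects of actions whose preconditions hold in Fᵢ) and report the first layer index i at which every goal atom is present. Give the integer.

2

F0 = init (4 atoms)
F1 = F0 ∪ {inpos(c), linked(e), on(d)}  (7 atoms)
F2 = F1 ∪ {inpos(e), on(e)}  (9 atoms)
goal ⊆ F2  ⇒  h_max = 2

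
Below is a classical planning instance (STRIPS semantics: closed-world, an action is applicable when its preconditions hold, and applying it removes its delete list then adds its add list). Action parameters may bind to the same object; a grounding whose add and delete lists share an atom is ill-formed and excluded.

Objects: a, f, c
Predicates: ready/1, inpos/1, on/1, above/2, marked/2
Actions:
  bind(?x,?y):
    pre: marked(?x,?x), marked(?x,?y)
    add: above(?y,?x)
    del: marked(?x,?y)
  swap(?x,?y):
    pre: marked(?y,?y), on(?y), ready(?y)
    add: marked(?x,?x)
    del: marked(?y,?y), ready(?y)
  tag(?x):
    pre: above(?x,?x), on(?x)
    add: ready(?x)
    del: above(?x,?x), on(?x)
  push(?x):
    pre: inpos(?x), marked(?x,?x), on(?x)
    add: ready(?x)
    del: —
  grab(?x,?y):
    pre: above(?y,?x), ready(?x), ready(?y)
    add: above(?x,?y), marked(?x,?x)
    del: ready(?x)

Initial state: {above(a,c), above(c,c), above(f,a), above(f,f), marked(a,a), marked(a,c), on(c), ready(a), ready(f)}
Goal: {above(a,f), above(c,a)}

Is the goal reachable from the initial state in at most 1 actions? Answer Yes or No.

No

1. bind(a,c)  →  {above(a,c), above(c,a), above(c,c), above(f,a), above(f,f), marked(a,a), on(c), ready(a), ready(f)}
2. grab(a,f)  →  {above(a,c), above(a,f), above(c,a), above(c,c), above(f,a), above(f,f), marked(a,a), on(c), ready(f)}
optimal plan length = 2; 2 > 1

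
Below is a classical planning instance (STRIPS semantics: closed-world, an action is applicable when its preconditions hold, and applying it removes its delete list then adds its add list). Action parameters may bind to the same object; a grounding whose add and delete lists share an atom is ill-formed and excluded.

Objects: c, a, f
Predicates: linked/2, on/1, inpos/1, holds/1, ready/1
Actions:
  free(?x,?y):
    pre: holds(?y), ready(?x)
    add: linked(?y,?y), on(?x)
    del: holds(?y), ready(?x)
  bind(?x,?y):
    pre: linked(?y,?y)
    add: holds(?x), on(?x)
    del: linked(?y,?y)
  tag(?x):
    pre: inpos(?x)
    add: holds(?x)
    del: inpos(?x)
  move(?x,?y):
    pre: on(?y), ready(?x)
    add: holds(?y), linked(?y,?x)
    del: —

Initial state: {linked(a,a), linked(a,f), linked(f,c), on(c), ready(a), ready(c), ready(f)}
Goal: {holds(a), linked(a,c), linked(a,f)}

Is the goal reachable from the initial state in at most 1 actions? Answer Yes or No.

1. bind(a,a)  →  {holds(a), linked(a,f), linked(f,c), on(a), on(c), ready(a), ready(c), ready(f)}
2. move(c,a)  →  {holds(a), linked(a,c), linked(a,f), linked(f,c), on(a), on(c), ready(a), ready(c), ready(f)}
optimal plan length = 2; 2 > 1

No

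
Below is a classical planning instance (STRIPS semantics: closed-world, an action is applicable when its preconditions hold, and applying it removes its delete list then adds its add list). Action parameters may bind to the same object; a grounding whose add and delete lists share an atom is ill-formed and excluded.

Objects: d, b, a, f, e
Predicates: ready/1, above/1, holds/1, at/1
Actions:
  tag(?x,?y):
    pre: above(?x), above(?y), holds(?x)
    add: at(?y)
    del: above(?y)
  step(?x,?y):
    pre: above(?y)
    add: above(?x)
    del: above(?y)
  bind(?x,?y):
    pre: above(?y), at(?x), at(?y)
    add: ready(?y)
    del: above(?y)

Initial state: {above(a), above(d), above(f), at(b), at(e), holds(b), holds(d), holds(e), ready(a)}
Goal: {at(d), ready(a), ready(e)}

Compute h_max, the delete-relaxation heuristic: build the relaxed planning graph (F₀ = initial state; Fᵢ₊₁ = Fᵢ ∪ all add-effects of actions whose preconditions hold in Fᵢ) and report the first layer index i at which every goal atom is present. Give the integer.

2

F0 = init (9 atoms)
F1 = F0 ∪ {above(b), above(e), at(a), at(d), at(f)}  (14 atoms)
F2 = F1 ∪ {ready(b), ready(d), ready(e), ready(f)}  (18 atoms)
goal ⊆ F2  ⇒  h_max = 2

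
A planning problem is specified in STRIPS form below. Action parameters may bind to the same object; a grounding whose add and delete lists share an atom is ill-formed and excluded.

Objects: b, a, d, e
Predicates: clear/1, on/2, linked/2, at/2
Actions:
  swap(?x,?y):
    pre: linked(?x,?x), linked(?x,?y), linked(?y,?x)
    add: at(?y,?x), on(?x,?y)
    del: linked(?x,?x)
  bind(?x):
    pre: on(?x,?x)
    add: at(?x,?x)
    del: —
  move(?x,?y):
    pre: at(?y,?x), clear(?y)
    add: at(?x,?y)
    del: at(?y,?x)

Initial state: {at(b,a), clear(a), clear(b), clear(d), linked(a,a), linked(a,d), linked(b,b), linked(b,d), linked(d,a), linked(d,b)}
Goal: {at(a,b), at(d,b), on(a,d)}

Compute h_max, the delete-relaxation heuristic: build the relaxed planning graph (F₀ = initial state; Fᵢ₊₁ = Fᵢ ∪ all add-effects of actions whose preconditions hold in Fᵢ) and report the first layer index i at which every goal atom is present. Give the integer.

F0 = init (10 atoms)
F1 = F0 ∪ {at(a,a), at(a,b), at(b,b), at(d,a), at(d,b), on(a,a), on(a,d), on(b,b), on(b,d)}  (19 atoms)
goal ⊆ F1  ⇒  h_max = 1

1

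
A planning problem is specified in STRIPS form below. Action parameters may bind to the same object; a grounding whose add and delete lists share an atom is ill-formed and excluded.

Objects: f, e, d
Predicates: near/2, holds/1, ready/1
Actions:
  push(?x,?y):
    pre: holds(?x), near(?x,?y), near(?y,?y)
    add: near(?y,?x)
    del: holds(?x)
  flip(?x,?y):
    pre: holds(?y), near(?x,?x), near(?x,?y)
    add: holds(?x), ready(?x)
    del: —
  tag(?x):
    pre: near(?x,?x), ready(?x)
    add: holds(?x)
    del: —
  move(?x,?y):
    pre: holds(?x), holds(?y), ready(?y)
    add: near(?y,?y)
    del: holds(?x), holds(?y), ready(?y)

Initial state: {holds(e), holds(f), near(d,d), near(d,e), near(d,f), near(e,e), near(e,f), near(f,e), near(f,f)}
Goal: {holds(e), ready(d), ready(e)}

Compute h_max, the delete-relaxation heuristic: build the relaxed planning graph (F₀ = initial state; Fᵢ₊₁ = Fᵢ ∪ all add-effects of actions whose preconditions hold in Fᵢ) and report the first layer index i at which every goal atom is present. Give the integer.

1

F0 = init (9 atoms)
F1 = F0 ∪ {holds(d), ready(d), ready(e), ready(f)}  (13 atoms)
goal ⊆ F1  ⇒  h_max = 1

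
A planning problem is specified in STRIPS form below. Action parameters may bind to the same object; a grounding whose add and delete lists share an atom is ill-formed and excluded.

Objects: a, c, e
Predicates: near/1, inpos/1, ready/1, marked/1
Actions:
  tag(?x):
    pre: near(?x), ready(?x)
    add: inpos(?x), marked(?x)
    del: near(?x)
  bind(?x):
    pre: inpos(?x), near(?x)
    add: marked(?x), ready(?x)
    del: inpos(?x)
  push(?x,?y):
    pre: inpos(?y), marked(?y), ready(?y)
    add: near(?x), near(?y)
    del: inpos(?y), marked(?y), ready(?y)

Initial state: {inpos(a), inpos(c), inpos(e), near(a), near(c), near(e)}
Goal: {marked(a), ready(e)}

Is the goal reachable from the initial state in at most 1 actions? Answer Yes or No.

No

1. bind(a)  →  {inpos(c), inpos(e), marked(a), near(a), near(c), near(e), ready(a)}
2. bind(e)  →  {inpos(c), marked(a), marked(e), near(a), near(c), near(e), ready(a), ready(e)}
optimal plan length = 2; 2 > 1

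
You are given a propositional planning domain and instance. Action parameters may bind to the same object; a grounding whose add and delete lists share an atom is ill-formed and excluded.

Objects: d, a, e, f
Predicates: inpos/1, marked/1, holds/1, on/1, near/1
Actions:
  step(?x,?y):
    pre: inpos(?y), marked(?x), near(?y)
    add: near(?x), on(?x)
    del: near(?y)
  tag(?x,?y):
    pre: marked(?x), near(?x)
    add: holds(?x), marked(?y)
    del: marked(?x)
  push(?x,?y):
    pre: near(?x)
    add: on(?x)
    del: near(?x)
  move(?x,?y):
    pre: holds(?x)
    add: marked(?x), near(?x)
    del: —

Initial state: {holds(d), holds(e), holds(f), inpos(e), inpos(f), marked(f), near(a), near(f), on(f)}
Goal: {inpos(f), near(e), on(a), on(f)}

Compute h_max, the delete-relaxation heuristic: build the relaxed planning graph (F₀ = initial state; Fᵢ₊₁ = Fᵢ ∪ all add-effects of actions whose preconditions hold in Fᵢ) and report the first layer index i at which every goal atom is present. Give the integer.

F0 = init (9 atoms)
F1 = F0 ∪ {marked(a), marked(d), marked(e), near(d), near(e), on(a)}  (15 atoms)
goal ⊆ F1  ⇒  h_max = 1

1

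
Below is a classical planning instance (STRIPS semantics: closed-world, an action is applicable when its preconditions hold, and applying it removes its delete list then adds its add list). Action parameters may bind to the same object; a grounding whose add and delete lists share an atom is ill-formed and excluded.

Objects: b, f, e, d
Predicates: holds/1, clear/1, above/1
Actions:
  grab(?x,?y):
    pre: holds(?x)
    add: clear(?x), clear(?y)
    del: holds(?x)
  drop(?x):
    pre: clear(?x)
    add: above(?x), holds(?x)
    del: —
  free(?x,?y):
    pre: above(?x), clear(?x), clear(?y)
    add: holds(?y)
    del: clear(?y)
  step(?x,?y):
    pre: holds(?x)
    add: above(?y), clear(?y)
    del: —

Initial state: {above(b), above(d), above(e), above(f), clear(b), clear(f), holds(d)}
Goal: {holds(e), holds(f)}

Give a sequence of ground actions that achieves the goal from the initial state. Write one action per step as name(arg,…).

grab(d,e); drop(f); drop(e)

1. grab(d,e)  →  {above(b), above(d), above(e), above(f), clear(b), clear(d), clear(e), clear(f)}
2. drop(f)  →  {above(b), above(d), above(e), above(f), clear(b), clear(d), clear(e), clear(f), holds(f)}
3. drop(e)  →  {above(b), above(d), above(e), above(f), clear(b), clear(d), clear(e), clear(f), holds(e), holds(f)}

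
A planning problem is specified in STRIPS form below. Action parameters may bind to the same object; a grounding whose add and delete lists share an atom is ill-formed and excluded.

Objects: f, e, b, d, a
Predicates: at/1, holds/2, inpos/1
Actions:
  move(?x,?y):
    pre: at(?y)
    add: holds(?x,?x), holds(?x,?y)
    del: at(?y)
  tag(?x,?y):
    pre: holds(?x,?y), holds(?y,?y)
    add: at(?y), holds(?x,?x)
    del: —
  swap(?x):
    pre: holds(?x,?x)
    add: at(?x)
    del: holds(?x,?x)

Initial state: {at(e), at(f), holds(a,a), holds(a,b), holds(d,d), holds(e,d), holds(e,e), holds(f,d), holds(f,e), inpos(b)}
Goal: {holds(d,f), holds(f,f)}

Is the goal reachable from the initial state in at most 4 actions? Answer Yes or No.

Yes

1. move(f,e)  →  {at(f), holds(a,a), holds(a,b), holds(d,d), holds(e,d), holds(e,e), holds(f,d), holds(f,e), holds(f,f), inpos(b)}
2. move(d,f)  →  {holds(a,a), holds(a,b), holds(d,d), holds(d,f), holds(e,d), holds(e,e), holds(f,d), holds(f,e), holds(f,f), inpos(b)}
optimal plan length = 2; 2 ≤ 4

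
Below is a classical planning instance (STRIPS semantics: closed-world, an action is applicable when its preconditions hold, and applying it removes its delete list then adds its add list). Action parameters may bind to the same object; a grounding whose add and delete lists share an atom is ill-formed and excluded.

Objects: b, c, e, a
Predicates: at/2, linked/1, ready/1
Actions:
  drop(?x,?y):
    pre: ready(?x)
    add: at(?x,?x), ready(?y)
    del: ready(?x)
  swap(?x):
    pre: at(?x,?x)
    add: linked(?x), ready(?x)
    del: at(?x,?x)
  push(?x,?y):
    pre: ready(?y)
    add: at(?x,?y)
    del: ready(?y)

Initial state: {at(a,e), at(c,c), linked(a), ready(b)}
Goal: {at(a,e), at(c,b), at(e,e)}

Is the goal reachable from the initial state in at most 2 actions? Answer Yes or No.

1. drop(b,e)  →  {at(a,e), at(b,b), at(c,c), linked(a), ready(e)}
2. drop(e,b)  →  {at(a,e), at(b,b), at(c,c), at(e,e), linked(a), ready(b)}
3. push(c,b)  →  {at(a,e), at(b,b), at(c,b), at(c,c), at(e,e), linked(a)}
optimal plan length = 3; 3 > 2

No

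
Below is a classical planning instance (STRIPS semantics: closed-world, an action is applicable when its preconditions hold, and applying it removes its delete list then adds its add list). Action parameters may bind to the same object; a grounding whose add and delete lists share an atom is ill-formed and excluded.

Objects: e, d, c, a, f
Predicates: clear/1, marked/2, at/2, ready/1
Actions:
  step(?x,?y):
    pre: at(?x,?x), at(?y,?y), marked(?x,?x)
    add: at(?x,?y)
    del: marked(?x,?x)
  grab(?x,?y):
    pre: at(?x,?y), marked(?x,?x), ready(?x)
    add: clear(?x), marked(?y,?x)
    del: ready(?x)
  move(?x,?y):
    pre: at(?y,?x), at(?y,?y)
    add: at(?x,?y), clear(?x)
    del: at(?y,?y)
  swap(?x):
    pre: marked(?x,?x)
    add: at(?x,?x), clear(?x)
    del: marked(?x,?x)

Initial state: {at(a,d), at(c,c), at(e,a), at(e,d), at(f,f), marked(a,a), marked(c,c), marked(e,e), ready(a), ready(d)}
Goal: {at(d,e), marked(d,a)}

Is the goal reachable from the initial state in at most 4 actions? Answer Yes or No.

1. grab(a,d)  →  {at(a,d), at(c,c), at(e,a), at(e,d), at(f,f), clear(a), marked(a,a), marked(c,c), marked(d,a), marked(e,e), ready(d)}
2. swap(e)  →  {at(a,d), at(c,c), at(e,a), at(e,d), at(e,e), at(f,f), clear(a), clear(e), marked(a,a), marked(c,c), marked(d,a), ready(d)}
3. move(d,e)  →  {at(a,d), at(c,c), at(d,e), at(e,a), at(e,d), at(f,f), clear(a), clear(d), clear(e), marked(a,a), marked(c,c), marked(d,a), ready(d)}
optimal plan length = 3; 3 ≤ 4

Yes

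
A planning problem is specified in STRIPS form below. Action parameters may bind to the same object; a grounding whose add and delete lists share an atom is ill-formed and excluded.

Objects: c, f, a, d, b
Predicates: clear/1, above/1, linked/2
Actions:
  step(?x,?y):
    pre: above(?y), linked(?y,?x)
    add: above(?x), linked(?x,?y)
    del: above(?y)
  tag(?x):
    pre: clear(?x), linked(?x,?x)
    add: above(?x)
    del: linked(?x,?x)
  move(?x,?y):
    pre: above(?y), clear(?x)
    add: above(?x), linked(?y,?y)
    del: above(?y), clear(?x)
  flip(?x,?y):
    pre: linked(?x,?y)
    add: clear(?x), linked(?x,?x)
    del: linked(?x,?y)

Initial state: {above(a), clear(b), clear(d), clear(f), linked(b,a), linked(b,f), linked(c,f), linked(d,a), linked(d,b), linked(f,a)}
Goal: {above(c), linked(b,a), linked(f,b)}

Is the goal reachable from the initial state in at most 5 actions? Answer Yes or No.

Yes

1. move(b,a)  →  {above(b), clear(d), clear(f), linked(a,a), linked(b,a), linked(b,f), linked(c,f), linked(d,a), linked(d,b), linked(f,a)}
2. step(f,b)  →  {above(f), clear(d), clear(f), linked(a,a), linked(b,a), linked(b,f), linked(c,f), linked(d,a), linked(d,b), linked(f,a), linked(f,b)}
3. flip(c,f)  →  {above(f), clear(c), clear(d), clear(f), linked(a,a), linked(b,a), linked(b,f), linked(c,c), linked(d,a), linked(d,b), linked(f,a), linked(f,b)}
4. tag(c)  →  {above(c), above(f), clear(c), clear(d), clear(f), linked(a,a), linked(b,a), linked(b,f), linked(d,a), linked(d,b), linked(f,a), linked(f,b)}
optimal plan length = 4; 4 ≤ 5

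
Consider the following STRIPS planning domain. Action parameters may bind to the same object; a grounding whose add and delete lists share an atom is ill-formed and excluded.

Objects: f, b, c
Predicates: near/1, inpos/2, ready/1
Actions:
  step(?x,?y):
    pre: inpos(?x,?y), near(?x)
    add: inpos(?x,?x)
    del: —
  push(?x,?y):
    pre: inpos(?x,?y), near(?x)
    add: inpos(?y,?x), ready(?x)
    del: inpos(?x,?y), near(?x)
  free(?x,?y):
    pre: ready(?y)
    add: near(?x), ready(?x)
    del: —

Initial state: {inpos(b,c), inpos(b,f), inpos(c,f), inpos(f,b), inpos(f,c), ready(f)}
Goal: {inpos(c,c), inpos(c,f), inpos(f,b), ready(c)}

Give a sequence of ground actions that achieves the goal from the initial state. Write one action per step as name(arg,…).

1. free(c,f)  →  {inpos(b,c), inpos(b,f), inpos(c,f), inpos(f,b), inpos(f,c), near(c), ready(c), ready(f)}
2. step(c,f)  →  {inpos(b,c), inpos(b,f), inpos(c,c), inpos(c,f), inpos(f,b), inpos(f,c), near(c), ready(c), ready(f)}

free(c,f); step(c,f)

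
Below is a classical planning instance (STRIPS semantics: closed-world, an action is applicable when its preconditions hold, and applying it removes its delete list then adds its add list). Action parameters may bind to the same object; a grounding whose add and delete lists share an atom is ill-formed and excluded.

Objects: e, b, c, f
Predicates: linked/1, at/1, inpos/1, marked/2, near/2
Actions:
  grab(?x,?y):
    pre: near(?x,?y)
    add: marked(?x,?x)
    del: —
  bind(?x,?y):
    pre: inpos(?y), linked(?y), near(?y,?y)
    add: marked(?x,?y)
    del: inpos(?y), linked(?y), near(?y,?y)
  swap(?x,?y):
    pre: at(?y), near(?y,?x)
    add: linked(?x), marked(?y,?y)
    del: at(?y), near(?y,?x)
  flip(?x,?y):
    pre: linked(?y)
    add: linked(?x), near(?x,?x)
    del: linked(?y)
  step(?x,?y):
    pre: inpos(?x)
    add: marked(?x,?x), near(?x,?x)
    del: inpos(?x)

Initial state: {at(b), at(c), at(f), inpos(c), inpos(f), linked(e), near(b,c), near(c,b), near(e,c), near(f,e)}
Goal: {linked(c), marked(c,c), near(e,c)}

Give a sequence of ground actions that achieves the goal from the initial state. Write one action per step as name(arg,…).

1. grab(c,b)  →  {at(b), at(c), at(f), inpos(c), inpos(f), linked(e), marked(c,c), near(b,c), near(c,b), near(e,c), near(f,e)}
2. swap(c,b)  →  {at(c), at(f), inpos(c), inpos(f), linked(c), linked(e), marked(b,b), marked(c,c), near(c,b), near(e,c), near(f,e)}

grab(c,b); swap(c,b)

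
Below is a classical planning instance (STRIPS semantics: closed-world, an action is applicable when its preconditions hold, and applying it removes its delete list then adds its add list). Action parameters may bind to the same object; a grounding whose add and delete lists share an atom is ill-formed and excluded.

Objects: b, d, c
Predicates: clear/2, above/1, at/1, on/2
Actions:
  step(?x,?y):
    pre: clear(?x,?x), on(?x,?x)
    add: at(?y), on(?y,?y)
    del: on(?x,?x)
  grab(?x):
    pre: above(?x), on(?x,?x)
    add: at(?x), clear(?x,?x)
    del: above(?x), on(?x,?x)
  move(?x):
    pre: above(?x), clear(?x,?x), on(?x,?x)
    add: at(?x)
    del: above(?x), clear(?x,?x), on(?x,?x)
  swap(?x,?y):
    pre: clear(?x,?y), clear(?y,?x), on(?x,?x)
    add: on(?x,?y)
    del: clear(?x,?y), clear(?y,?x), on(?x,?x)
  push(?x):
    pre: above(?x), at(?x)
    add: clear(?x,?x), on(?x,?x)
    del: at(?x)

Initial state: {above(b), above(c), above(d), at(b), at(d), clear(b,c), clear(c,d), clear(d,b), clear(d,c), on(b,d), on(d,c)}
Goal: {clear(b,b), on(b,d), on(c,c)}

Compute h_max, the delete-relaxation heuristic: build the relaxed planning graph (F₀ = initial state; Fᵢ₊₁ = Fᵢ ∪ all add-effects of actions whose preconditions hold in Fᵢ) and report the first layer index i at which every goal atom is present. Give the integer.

F0 = init (11 atoms)
F1 = F0 ∪ {clear(b,b), clear(d,d), on(b,b), on(d,d)}  (15 atoms)
F2 = F1 ∪ {at(c), on(c,c)}  (17 atoms)
goal ⊆ F2  ⇒  h_max = 2

2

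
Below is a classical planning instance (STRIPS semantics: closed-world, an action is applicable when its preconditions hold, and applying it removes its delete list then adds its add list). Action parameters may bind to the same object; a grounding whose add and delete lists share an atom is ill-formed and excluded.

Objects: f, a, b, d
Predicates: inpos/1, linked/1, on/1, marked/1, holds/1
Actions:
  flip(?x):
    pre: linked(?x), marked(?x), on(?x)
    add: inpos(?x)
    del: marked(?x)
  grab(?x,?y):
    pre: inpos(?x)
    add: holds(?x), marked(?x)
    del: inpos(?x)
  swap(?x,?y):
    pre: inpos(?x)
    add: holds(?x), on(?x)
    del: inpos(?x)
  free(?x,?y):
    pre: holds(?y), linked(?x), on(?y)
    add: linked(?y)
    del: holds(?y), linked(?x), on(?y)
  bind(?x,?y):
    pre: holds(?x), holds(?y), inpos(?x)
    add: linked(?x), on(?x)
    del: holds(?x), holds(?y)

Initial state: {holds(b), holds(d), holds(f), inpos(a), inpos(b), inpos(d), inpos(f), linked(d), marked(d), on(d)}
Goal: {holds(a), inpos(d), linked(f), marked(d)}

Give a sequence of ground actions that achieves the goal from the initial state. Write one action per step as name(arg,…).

1. grab(a,f)  →  {holds(a), holds(b), holds(d), holds(f), inpos(b), inpos(d), inpos(f), linked(d), marked(a), marked(d), on(d)}
2. bind(f,f)  →  {holds(a), holds(b), holds(d), inpos(b), inpos(d), inpos(f), linked(d), linked(f), marked(a), marked(d), on(d), on(f)}

grab(a,f); bind(f,f)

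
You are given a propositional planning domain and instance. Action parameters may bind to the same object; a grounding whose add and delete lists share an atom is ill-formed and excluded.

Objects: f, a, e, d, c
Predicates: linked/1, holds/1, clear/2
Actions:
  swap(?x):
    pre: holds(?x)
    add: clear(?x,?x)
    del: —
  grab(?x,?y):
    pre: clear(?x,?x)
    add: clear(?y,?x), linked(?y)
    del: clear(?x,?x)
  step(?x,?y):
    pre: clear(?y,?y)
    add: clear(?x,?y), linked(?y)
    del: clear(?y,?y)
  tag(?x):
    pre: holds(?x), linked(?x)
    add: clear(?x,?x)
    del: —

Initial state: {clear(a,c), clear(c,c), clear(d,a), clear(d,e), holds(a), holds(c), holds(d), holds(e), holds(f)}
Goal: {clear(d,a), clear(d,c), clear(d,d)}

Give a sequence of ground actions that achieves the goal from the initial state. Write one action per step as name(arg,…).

1. swap(d)  →  {clear(a,c), clear(c,c), clear(d,a), clear(d,d), clear(d,e), holds(a), holds(c), holds(d), holds(e), holds(f)}
2. grab(c,d)  →  {clear(a,c), clear(d,a), clear(d,c), clear(d,d), clear(d,e), holds(a), holds(c), holds(d), holds(e), holds(f), linked(d)}

swap(d); grab(c,d)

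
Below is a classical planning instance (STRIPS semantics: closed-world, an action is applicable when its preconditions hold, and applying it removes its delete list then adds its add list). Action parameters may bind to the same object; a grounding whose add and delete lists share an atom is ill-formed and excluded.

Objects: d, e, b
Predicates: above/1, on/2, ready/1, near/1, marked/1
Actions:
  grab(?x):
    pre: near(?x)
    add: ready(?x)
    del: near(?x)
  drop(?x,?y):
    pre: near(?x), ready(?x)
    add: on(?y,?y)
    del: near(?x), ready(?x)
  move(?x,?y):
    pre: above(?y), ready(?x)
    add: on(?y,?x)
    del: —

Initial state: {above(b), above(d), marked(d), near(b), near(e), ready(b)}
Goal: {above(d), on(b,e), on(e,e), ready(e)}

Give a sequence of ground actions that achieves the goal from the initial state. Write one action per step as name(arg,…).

1. grab(e)  →  {above(b), above(d), marked(d), near(b), ready(b), ready(e)}
2. drop(b,e)  →  {above(b), above(d), marked(d), on(e,e), ready(e)}
3. move(e,b)  →  {above(b), above(d), marked(d), on(b,e), on(e,e), ready(e)}

grab(e); drop(b,e); move(e,b)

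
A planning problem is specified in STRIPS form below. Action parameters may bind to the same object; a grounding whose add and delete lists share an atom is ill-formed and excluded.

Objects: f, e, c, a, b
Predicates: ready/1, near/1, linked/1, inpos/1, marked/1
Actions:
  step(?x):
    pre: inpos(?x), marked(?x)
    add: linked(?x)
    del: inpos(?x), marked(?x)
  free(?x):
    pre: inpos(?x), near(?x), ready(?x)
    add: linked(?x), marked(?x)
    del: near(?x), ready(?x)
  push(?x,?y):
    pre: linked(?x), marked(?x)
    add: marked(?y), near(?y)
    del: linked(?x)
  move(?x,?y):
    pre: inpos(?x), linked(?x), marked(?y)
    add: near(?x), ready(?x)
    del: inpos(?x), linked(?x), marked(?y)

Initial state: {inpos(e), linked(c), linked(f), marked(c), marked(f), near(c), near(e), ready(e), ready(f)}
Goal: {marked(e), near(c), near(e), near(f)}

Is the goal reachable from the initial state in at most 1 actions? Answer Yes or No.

No

1. push(f,f)  →  {inpos(e), linked(c), marked(c), marked(f), near(c), near(e), near(f), ready(e), ready(f)}
2. push(c,e)  →  {inpos(e), marked(c), marked(e), marked(f), near(c), near(e), near(f), ready(e), ready(f)}
optimal plan length = 2; 2 > 1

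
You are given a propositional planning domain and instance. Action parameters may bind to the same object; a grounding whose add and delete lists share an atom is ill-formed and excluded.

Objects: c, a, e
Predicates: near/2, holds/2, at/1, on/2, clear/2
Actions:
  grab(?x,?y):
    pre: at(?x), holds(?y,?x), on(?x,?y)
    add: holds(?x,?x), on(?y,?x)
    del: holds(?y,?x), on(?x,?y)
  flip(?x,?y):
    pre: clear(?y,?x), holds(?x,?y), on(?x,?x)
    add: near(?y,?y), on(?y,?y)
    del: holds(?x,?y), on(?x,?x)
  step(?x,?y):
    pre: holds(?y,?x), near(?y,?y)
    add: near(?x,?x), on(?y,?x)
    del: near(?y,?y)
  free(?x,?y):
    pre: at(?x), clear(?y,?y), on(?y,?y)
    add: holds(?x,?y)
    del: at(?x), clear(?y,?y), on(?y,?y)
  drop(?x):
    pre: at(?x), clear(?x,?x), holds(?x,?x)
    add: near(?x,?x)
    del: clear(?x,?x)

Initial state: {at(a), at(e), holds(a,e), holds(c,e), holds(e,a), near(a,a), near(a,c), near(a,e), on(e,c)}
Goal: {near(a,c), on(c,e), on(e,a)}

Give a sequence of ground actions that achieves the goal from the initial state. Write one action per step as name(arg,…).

1. grab(e,c)  →  {at(a), at(e), holds(a,e), holds(e,a), holds(e,e), near(a,a), near(a,c), near(a,e), on(c,e)}
2. step(e,a)  →  {at(a), at(e), holds(a,e), holds(e,a), holds(e,e), near(a,c), near(a,e), near(e,e), on(a,e), on(c,e)}
3. grab(a,e)  →  {at(a), at(e), holds(a,a), holds(a,e), holds(e,e), near(a,c), near(a,e), near(e,e), on(c,e), on(e,a)}

grab(e,c); step(e,a); grab(a,e)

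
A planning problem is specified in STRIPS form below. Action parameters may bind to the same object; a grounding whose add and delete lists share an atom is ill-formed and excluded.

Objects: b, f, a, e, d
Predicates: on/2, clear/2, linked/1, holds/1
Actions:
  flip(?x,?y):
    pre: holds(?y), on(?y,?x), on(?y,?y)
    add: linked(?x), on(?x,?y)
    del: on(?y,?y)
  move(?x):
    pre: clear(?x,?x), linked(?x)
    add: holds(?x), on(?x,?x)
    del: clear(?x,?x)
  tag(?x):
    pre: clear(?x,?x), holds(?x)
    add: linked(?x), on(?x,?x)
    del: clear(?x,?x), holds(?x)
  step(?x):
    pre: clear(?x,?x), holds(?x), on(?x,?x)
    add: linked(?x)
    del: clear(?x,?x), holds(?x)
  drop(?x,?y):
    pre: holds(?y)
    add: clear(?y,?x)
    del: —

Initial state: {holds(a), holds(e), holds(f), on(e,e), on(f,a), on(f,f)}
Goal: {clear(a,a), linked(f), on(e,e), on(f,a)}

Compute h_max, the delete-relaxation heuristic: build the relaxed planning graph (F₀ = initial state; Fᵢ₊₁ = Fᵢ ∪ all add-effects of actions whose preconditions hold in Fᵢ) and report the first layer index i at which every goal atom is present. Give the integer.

2

F0 = init (6 atoms)
F1 = F0 ∪ {clear(a,a), clear(a,b), clear(a,d), clear(a,e), clear(a,f), clear(e,a), clear(e,b), clear(e,d), clear(e,e), clear(e,f), clear(f,a), clear(f,b), clear(f,d), clear(f,e), clear(f,f), linked(a), on(a,f)}  (23 atoms)
F2 = F1 ∪ {linked(e), linked(f), on(a,a)}  (26 atoms)
goal ⊆ F2  ⇒  h_max = 2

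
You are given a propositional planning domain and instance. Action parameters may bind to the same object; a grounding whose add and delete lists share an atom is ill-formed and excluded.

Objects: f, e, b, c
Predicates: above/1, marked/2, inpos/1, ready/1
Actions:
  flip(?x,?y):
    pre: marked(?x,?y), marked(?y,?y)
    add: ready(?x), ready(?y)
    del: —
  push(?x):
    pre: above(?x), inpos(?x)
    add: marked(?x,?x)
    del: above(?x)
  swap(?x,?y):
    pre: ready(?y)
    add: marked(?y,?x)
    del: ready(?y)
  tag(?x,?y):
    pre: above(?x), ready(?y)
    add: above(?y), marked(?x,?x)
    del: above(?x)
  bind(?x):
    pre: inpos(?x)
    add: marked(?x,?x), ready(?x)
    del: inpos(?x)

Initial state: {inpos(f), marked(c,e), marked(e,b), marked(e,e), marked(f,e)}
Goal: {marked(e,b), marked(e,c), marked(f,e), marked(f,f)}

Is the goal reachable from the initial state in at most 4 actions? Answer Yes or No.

1. flip(f,e)  →  {inpos(f), marked(c,e), marked(e,b), marked(e,e), marked(f,e), ready(e), ready(f)}
2. swap(f,f)  →  {inpos(f), marked(c,e), marked(e,b), marked(e,e), marked(f,e), marked(f,f), ready(e)}
3. swap(c,e)  →  {inpos(f), marked(c,e), marked(e,b), marked(e,c), marked(e,e), marked(f,e), marked(f,f)}
optimal plan length = 3; 3 ≤ 4

Yes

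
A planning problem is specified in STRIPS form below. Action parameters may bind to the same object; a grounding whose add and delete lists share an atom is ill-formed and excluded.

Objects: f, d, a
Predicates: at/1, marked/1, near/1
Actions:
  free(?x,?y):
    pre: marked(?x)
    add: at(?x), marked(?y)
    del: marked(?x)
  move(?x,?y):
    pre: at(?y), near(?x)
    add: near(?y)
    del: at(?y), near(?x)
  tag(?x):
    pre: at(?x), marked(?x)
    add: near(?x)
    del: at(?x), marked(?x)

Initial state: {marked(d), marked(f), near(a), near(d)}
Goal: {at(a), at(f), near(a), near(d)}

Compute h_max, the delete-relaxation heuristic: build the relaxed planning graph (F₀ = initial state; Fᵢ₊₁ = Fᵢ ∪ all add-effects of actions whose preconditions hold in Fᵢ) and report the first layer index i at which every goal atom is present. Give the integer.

F0 = init (4 atoms)
F1 = F0 ∪ {at(d), at(f), marked(a)}  (7 atoms)
F2 = F1 ∪ {at(a), near(f)}  (9 atoms)
goal ⊆ F2  ⇒  h_max = 2

2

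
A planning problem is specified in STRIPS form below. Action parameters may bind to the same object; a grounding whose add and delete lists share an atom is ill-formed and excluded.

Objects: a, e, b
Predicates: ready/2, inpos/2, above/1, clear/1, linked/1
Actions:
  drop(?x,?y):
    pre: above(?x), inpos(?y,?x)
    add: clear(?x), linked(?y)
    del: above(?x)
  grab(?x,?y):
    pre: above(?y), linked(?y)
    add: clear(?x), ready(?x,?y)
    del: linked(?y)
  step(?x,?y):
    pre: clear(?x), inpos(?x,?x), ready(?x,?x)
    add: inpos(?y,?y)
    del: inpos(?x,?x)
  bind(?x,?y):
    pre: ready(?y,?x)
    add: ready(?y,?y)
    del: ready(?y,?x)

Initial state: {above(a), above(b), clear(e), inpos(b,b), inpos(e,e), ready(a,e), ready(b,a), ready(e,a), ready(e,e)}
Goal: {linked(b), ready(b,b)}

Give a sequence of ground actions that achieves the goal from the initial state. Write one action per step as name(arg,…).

1. drop(b,b)  →  {above(a), clear(b), clear(e), inpos(b,b), inpos(e,e), linked(b), ready(a,e), ready(b,a), ready(e,a), ready(e,e)}
2. bind(a,b)  →  {above(a), clear(b), clear(e), inpos(b,b), inpos(e,e), linked(b), ready(a,e), ready(b,b), ready(e,a), ready(e,e)}

drop(b,b); bind(a,b)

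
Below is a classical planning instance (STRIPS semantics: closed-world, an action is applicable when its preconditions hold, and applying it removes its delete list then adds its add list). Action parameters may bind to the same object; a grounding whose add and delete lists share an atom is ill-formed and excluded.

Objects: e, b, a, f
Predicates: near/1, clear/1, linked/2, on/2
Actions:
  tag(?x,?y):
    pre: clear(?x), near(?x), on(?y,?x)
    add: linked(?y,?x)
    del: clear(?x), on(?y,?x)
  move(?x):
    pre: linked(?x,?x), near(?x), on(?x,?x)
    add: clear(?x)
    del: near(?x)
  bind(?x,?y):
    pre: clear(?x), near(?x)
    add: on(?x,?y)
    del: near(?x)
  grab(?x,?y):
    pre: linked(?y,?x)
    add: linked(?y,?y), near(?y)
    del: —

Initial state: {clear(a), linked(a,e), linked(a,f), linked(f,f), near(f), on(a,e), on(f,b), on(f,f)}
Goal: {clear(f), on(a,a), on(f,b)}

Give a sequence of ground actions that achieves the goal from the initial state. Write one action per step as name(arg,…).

1. move(f)  →  {clear(a), clear(f), linked(a,e), linked(a,f), linked(f,f), on(a,e), on(f,b), on(f,f)}
2. grab(e,a)  →  {clear(a), clear(f), linked(a,a), linked(a,e), linked(a,f), linked(f,f), near(a), on(a,e), on(f,b), on(f,f)}
3. bind(a,a)  →  {clear(a), clear(f), linked(a,a), linked(a,e), linked(a,f), linked(f,f), on(a,a), on(a,e), on(f,b), on(f,f)}

move(f); grab(e,a); bind(a,a)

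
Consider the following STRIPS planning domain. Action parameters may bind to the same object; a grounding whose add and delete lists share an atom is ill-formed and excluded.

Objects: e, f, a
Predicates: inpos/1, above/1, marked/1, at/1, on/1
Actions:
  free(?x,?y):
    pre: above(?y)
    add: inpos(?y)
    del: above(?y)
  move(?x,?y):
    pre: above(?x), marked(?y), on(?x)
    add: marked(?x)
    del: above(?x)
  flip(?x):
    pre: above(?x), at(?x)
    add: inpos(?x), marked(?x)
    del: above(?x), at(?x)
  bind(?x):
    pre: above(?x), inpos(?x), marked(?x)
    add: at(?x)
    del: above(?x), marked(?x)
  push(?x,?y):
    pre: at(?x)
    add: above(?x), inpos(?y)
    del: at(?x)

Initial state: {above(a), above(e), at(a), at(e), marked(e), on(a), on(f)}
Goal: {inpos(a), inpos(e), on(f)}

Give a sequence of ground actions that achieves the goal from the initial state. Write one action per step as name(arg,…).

1. free(e,e)  →  {above(a), at(a), at(e), inpos(e), marked(e), on(a), on(f)}
2. free(e,a)  →  {at(a), at(e), inpos(a), inpos(e), marked(e), on(a), on(f)}

free(e,e); free(e,a)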